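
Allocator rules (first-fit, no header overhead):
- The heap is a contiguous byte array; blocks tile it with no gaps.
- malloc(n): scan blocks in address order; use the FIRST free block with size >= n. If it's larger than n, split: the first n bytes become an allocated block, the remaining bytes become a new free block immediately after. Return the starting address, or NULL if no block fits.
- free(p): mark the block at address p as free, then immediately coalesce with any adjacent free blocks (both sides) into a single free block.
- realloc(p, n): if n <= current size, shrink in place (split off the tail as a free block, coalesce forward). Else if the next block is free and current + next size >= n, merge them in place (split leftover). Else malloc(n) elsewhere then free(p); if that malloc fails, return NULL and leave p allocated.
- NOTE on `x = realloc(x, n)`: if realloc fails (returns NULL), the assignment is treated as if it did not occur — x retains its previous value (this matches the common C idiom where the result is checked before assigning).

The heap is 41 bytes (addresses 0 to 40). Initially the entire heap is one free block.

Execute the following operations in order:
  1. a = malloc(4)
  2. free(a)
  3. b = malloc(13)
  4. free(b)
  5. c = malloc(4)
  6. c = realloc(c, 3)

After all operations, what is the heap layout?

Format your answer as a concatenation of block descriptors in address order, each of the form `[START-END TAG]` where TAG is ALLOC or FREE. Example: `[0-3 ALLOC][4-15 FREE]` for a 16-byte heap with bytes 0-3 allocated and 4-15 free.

Answer: [0-2 ALLOC][3-40 FREE]

Derivation:
Op 1: a = malloc(4) -> a = 0; heap: [0-3 ALLOC][4-40 FREE]
Op 2: free(a) -> (freed a); heap: [0-40 FREE]
Op 3: b = malloc(13) -> b = 0; heap: [0-12 ALLOC][13-40 FREE]
Op 4: free(b) -> (freed b); heap: [0-40 FREE]
Op 5: c = malloc(4) -> c = 0; heap: [0-3 ALLOC][4-40 FREE]
Op 6: c = realloc(c, 3) -> c = 0; heap: [0-2 ALLOC][3-40 FREE]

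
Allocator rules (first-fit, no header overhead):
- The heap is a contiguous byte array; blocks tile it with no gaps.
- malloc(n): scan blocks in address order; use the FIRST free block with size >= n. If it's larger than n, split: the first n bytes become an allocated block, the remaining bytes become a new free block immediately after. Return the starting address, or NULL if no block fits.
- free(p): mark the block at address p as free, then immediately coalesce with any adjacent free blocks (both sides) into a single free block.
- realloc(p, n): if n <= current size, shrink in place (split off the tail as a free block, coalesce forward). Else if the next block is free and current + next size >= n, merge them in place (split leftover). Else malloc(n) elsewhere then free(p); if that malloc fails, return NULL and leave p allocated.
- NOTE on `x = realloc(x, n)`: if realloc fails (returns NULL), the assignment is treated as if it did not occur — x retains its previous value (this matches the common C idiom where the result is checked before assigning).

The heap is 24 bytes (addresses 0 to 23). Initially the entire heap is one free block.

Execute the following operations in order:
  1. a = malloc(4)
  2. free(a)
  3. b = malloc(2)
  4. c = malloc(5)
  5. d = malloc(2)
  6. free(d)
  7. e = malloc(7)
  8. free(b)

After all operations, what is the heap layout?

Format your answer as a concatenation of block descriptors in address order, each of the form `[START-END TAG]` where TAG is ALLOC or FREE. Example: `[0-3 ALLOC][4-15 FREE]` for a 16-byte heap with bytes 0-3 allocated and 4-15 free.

Answer: [0-1 FREE][2-6 ALLOC][7-13 ALLOC][14-23 FREE]

Derivation:
Op 1: a = malloc(4) -> a = 0; heap: [0-3 ALLOC][4-23 FREE]
Op 2: free(a) -> (freed a); heap: [0-23 FREE]
Op 3: b = malloc(2) -> b = 0; heap: [0-1 ALLOC][2-23 FREE]
Op 4: c = malloc(5) -> c = 2; heap: [0-1 ALLOC][2-6 ALLOC][7-23 FREE]
Op 5: d = malloc(2) -> d = 7; heap: [0-1 ALLOC][2-6 ALLOC][7-8 ALLOC][9-23 FREE]
Op 6: free(d) -> (freed d); heap: [0-1 ALLOC][2-6 ALLOC][7-23 FREE]
Op 7: e = malloc(7) -> e = 7; heap: [0-1 ALLOC][2-6 ALLOC][7-13 ALLOC][14-23 FREE]
Op 8: free(b) -> (freed b); heap: [0-1 FREE][2-6 ALLOC][7-13 ALLOC][14-23 FREE]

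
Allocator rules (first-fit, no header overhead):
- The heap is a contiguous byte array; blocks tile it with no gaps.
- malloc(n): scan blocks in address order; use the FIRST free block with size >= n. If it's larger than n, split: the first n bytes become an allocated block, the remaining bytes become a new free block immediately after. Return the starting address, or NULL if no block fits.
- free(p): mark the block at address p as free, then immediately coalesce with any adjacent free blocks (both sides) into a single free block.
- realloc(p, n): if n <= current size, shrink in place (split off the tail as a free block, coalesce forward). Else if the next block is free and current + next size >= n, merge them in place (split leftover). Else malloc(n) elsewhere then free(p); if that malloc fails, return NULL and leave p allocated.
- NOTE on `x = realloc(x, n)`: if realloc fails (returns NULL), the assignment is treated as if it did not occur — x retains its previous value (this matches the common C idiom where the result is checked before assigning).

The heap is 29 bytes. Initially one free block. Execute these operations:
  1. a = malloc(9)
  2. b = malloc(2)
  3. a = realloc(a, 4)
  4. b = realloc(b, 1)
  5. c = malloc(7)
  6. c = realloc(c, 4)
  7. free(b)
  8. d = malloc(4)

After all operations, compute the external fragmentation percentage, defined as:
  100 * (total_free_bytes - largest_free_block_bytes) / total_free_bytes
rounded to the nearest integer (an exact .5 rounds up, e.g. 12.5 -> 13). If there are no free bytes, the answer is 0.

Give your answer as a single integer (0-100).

Op 1: a = malloc(9) -> a = 0; heap: [0-8 ALLOC][9-28 FREE]
Op 2: b = malloc(2) -> b = 9; heap: [0-8 ALLOC][9-10 ALLOC][11-28 FREE]
Op 3: a = realloc(a, 4) -> a = 0; heap: [0-3 ALLOC][4-8 FREE][9-10 ALLOC][11-28 FREE]
Op 4: b = realloc(b, 1) -> b = 9; heap: [0-3 ALLOC][4-8 FREE][9-9 ALLOC][10-28 FREE]
Op 5: c = malloc(7) -> c = 10; heap: [0-3 ALLOC][4-8 FREE][9-9 ALLOC][10-16 ALLOC][17-28 FREE]
Op 6: c = realloc(c, 4) -> c = 10; heap: [0-3 ALLOC][4-8 FREE][9-9 ALLOC][10-13 ALLOC][14-28 FREE]
Op 7: free(b) -> (freed b); heap: [0-3 ALLOC][4-9 FREE][10-13 ALLOC][14-28 FREE]
Op 8: d = malloc(4) -> d = 4; heap: [0-3 ALLOC][4-7 ALLOC][8-9 FREE][10-13 ALLOC][14-28 FREE]
Free blocks: [2 15] total_free=17 largest=15 -> 100*(17-15)/17 = 200/17 ≈ 11.765 -> rounds to 12

Answer: 12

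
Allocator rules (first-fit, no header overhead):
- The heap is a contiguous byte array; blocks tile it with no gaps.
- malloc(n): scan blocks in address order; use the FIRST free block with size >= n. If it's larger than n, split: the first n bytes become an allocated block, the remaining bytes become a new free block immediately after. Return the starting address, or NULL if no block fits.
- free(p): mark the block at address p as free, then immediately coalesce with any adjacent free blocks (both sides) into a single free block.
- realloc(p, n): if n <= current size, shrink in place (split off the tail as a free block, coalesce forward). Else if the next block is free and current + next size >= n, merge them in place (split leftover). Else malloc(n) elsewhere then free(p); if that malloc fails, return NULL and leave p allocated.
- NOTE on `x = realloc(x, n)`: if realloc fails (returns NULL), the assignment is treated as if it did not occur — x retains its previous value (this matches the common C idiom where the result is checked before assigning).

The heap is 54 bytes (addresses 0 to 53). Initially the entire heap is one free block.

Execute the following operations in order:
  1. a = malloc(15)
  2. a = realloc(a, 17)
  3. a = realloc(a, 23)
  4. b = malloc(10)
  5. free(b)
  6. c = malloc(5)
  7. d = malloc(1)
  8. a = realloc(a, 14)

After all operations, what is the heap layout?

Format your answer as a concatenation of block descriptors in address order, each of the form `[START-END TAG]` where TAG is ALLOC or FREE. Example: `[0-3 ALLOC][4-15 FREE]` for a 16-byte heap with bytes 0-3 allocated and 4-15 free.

Answer: [0-13 ALLOC][14-22 FREE][23-27 ALLOC][28-28 ALLOC][29-53 FREE]

Derivation:
Op 1: a = malloc(15) -> a = 0; heap: [0-14 ALLOC][15-53 FREE]
Op 2: a = realloc(a, 17) -> a = 0; heap: [0-16 ALLOC][17-53 FREE]
Op 3: a = realloc(a, 23) -> a = 0; heap: [0-22 ALLOC][23-53 FREE]
Op 4: b = malloc(10) -> b = 23; heap: [0-22 ALLOC][23-32 ALLOC][33-53 FREE]
Op 5: free(b) -> (freed b); heap: [0-22 ALLOC][23-53 FREE]
Op 6: c = malloc(5) -> c = 23; heap: [0-22 ALLOC][23-27 ALLOC][28-53 FREE]
Op 7: d = malloc(1) -> d = 28; heap: [0-22 ALLOC][23-27 ALLOC][28-28 ALLOC][29-53 FREE]
Op 8: a = realloc(a, 14) -> a = 0; heap: [0-13 ALLOC][14-22 FREE][23-27 ALLOC][28-28 ALLOC][29-53 FREE]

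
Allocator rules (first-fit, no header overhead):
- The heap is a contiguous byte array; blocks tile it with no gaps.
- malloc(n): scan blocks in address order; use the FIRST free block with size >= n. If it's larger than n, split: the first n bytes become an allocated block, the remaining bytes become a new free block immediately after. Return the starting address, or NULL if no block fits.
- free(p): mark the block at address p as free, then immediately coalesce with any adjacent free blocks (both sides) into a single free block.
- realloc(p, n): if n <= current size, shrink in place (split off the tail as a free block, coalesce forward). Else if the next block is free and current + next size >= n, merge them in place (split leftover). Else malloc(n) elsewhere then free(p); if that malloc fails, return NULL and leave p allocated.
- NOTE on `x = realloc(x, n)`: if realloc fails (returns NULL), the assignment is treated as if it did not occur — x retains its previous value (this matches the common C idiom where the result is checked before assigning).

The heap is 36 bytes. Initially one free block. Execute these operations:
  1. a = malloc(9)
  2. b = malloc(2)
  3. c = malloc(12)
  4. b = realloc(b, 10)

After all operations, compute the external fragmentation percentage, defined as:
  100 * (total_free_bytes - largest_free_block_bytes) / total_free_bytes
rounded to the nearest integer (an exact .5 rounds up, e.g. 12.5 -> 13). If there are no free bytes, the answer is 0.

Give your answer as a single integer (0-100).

Op 1: a = malloc(9) -> a = 0; heap: [0-8 ALLOC][9-35 FREE]
Op 2: b = malloc(2) -> b = 9; heap: [0-8 ALLOC][9-10 ALLOC][11-35 FREE]
Op 3: c = malloc(12) -> c = 11; heap: [0-8 ALLOC][9-10 ALLOC][11-22 ALLOC][23-35 FREE]
Op 4: b = realloc(b, 10) -> b = 23; heap: [0-8 ALLOC][9-10 FREE][11-22 ALLOC][23-32 ALLOC][33-35 FREE]
Free blocks: [2 3] total_free=5 largest=3 -> 100*(5-3)/5 = 200/5 = 40

Answer: 40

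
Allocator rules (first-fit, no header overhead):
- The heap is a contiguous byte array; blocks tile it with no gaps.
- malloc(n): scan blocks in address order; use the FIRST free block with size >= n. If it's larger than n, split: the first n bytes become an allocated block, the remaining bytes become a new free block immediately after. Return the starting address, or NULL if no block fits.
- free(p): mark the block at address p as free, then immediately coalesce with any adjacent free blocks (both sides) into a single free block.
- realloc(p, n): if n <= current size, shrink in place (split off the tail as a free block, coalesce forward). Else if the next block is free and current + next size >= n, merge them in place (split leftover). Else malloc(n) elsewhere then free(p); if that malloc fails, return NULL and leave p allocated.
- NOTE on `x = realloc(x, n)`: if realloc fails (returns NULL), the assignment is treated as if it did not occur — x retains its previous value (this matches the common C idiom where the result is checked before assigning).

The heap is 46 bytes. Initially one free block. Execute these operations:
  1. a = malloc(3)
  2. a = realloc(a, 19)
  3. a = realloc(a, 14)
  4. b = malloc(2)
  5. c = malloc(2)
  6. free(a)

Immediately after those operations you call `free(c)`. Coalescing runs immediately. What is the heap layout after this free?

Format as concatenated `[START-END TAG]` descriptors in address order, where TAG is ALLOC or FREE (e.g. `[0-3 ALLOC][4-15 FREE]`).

Op 1: a = malloc(3) -> a = 0; heap: [0-2 ALLOC][3-45 FREE]
Op 2: a = realloc(a, 19) -> a = 0; heap: [0-18 ALLOC][19-45 FREE]
Op 3: a = realloc(a, 14) -> a = 0; heap: [0-13 ALLOC][14-45 FREE]
Op 4: b = malloc(2) -> b = 14; heap: [0-13 ALLOC][14-15 ALLOC][16-45 FREE]
Op 5: c = malloc(2) -> c = 16; heap: [0-13 ALLOC][14-15 ALLOC][16-17 ALLOC][18-45 FREE]
Op 6: free(a) -> (freed a); heap: [0-13 FREE][14-15 ALLOC][16-17 ALLOC][18-45 FREE]
free(c): c = 16 -> block [16-17 ALLOC]; mark free, coalesce with adjacent free neighbors -> [0-13 FREE][14-15 ALLOC][16-45 FREE]

Answer: [0-13 FREE][14-15 ALLOC][16-45 FREE]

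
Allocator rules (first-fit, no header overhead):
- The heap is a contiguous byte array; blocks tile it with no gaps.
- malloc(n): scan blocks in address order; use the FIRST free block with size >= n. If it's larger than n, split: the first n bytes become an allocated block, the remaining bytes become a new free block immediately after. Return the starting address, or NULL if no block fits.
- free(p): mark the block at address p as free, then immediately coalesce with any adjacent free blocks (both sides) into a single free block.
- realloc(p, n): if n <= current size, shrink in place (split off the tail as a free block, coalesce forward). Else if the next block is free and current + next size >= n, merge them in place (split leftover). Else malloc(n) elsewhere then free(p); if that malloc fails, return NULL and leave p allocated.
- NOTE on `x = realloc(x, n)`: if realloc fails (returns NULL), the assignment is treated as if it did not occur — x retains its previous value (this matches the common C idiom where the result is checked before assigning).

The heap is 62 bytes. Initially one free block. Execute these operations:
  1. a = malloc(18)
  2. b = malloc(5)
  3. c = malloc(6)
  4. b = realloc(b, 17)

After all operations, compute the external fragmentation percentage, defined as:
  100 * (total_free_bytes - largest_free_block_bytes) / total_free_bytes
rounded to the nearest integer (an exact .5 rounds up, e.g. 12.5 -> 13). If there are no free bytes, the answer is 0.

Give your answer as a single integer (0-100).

Op 1: a = malloc(18) -> a = 0; heap: [0-17 ALLOC][18-61 FREE]
Op 2: b = malloc(5) -> b = 18; heap: [0-17 ALLOC][18-22 ALLOC][23-61 FREE]
Op 3: c = malloc(6) -> c = 23; heap: [0-17 ALLOC][18-22 ALLOC][23-28 ALLOC][29-61 FREE]
Op 4: b = realloc(b, 17) -> b = 29; heap: [0-17 ALLOC][18-22 FREE][23-28 ALLOC][29-45 ALLOC][46-61 FREE]
Free blocks: [5 16] total_free=21 largest=16 -> 100*(21-16)/21 = 500/21 ≈ 23.810 -> rounds to 24

Answer: 24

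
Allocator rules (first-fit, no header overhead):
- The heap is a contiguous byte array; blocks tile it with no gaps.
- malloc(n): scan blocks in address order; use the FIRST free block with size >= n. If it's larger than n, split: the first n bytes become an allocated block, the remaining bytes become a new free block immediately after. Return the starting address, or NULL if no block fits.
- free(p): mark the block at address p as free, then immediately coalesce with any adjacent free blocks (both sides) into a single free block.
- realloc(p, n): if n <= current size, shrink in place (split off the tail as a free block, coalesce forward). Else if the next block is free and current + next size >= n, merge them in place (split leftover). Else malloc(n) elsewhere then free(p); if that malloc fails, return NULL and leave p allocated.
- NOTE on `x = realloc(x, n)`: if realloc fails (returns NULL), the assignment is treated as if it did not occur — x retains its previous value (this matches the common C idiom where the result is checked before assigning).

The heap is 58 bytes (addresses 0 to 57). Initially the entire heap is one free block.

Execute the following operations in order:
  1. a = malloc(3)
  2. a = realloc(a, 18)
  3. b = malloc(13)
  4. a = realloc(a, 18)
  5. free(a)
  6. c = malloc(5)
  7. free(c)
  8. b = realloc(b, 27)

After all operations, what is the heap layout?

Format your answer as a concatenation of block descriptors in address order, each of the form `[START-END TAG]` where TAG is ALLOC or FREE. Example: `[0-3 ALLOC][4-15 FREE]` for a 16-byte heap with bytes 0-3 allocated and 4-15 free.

Answer: [0-17 FREE][18-44 ALLOC][45-57 FREE]

Derivation:
Op 1: a = malloc(3) -> a = 0; heap: [0-2 ALLOC][3-57 FREE]
Op 2: a = realloc(a, 18) -> a = 0; heap: [0-17 ALLOC][18-57 FREE]
Op 3: b = malloc(13) -> b = 18; heap: [0-17 ALLOC][18-30 ALLOC][31-57 FREE]
Op 4: a = realloc(a, 18) -> a = 0; heap: [0-17 ALLOC][18-30 ALLOC][31-57 FREE]
Op 5: free(a) -> (freed a); heap: [0-17 FREE][18-30 ALLOC][31-57 FREE]
Op 6: c = malloc(5) -> c = 0; heap: [0-4 ALLOC][5-17 FREE][18-30 ALLOC][31-57 FREE]
Op 7: free(c) -> (freed c); heap: [0-17 FREE][18-30 ALLOC][31-57 FREE]
Op 8: b = realloc(b, 27) -> b = 18; heap: [0-17 FREE][18-44 ALLOC][45-57 FREE]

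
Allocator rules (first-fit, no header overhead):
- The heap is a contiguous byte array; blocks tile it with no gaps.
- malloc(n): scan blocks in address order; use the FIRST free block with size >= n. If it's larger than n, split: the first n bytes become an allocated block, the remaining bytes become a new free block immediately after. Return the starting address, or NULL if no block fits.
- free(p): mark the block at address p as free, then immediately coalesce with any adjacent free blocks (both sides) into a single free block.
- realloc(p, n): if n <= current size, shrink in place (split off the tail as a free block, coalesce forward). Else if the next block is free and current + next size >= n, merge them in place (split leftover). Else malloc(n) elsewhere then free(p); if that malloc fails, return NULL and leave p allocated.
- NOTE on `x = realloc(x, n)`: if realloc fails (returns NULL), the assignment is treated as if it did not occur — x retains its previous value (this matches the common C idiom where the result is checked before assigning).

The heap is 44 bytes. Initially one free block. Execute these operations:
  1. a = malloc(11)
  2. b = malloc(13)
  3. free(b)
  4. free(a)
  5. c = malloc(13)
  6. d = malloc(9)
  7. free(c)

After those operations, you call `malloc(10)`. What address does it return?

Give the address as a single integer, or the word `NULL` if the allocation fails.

Answer: 0

Derivation:
Op 1: a = malloc(11) -> a = 0; heap: [0-10 ALLOC][11-43 FREE]
Op 2: b = malloc(13) -> b = 11; heap: [0-10 ALLOC][11-23 ALLOC][24-43 FREE]
Op 3: free(b) -> (freed b); heap: [0-10 ALLOC][11-43 FREE]
Op 4: free(a) -> (freed a); heap: [0-43 FREE]
Op 5: c = malloc(13) -> c = 0; heap: [0-12 ALLOC][13-43 FREE]
Op 6: d = malloc(9) -> d = 13; heap: [0-12 ALLOC][13-21 ALLOC][22-43 FREE]
Op 7: free(c) -> (freed c); heap: [0-12 FREE][13-21 ALLOC][22-43 FREE]
malloc(10): first-fit scan over [0-12 FREE][13-21 ALLOC][22-43 FREE] -> 0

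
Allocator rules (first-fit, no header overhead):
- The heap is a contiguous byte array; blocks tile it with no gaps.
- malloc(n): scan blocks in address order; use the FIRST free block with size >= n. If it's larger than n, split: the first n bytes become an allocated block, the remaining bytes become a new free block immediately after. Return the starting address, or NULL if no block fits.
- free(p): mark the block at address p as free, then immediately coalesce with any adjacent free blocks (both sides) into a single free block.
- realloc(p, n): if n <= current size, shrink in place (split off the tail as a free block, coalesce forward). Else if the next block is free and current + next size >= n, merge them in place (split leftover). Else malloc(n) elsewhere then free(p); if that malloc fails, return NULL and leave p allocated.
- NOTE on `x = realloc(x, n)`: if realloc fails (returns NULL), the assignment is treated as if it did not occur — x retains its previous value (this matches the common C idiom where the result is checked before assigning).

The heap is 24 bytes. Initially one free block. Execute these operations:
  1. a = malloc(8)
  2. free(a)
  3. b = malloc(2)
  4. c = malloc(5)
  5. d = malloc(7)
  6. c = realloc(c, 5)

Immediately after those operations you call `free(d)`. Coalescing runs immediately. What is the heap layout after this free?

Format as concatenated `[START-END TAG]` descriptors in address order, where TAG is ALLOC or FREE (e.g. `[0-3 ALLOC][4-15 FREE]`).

Op 1: a = malloc(8) -> a = 0; heap: [0-7 ALLOC][8-23 FREE]
Op 2: free(a) -> (freed a); heap: [0-23 FREE]
Op 3: b = malloc(2) -> b = 0; heap: [0-1 ALLOC][2-23 FREE]
Op 4: c = malloc(5) -> c = 2; heap: [0-1 ALLOC][2-6 ALLOC][7-23 FREE]
Op 5: d = malloc(7) -> d = 7; heap: [0-1 ALLOC][2-6 ALLOC][7-13 ALLOC][14-23 FREE]
Op 6: c = realloc(c, 5) -> c = 2; heap: [0-1 ALLOC][2-6 ALLOC][7-13 ALLOC][14-23 FREE]
free(d): d = 7 -> block [7-13 ALLOC]; mark free, coalesce with adjacent free neighbors -> [0-1 ALLOC][2-6 ALLOC][7-23 FREE]

Answer: [0-1 ALLOC][2-6 ALLOC][7-23 FREE]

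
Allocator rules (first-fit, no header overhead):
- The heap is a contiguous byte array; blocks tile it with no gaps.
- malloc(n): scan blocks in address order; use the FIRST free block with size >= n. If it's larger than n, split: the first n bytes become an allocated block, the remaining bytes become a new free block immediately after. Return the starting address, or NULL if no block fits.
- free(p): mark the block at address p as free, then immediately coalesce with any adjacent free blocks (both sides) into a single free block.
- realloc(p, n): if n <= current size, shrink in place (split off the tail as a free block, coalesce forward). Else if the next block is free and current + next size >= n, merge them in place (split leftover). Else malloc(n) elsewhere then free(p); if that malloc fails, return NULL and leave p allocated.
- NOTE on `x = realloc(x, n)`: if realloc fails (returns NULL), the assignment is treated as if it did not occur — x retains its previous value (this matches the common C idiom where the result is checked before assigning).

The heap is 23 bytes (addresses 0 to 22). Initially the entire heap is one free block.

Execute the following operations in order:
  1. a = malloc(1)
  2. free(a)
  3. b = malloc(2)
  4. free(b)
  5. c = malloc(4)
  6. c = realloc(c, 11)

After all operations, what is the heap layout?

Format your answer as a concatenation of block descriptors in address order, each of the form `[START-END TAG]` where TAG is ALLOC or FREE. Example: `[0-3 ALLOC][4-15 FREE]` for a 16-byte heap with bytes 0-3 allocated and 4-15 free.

Op 1: a = malloc(1) -> a = 0; heap: [0-0 ALLOC][1-22 FREE]
Op 2: free(a) -> (freed a); heap: [0-22 FREE]
Op 3: b = malloc(2) -> b = 0; heap: [0-1 ALLOC][2-22 FREE]
Op 4: free(b) -> (freed b); heap: [0-22 FREE]
Op 5: c = malloc(4) -> c = 0; heap: [0-3 ALLOC][4-22 FREE]
Op 6: c = realloc(c, 11) -> c = 0; heap: [0-10 ALLOC][11-22 FREE]

Answer: [0-10 ALLOC][11-22 FREE]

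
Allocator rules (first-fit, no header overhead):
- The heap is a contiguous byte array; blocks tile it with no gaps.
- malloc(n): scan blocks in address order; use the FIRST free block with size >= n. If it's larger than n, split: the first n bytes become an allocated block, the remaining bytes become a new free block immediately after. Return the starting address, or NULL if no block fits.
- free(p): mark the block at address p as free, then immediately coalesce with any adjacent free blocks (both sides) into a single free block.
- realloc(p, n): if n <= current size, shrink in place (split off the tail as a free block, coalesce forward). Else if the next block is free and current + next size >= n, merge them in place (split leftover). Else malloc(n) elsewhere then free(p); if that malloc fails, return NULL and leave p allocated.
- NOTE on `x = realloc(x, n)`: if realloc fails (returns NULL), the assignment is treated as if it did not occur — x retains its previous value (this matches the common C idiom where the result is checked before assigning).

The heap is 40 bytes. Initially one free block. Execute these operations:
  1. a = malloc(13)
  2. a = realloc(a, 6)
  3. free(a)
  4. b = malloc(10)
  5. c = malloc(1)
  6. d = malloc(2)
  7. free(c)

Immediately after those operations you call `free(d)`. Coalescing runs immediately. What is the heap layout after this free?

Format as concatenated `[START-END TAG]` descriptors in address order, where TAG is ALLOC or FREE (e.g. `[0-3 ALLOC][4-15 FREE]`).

Answer: [0-9 ALLOC][10-39 FREE]

Derivation:
Op 1: a = malloc(13) -> a = 0; heap: [0-12 ALLOC][13-39 FREE]
Op 2: a = realloc(a, 6) -> a = 0; heap: [0-5 ALLOC][6-39 FREE]
Op 3: free(a) -> (freed a); heap: [0-39 FREE]
Op 4: b = malloc(10) -> b = 0; heap: [0-9 ALLOC][10-39 FREE]
Op 5: c = malloc(1) -> c = 10; heap: [0-9 ALLOC][10-10 ALLOC][11-39 FREE]
Op 6: d = malloc(2) -> d = 11; heap: [0-9 ALLOC][10-10 ALLOC][11-12 ALLOC][13-39 FREE]
Op 7: free(c) -> (freed c); heap: [0-9 ALLOC][10-10 FREE][11-12 ALLOC][13-39 FREE]
free(d): d = 11 -> block [11-12 ALLOC]; mark free, coalesce with adjacent free neighbors -> [0-9 ALLOC][10-39 FREE]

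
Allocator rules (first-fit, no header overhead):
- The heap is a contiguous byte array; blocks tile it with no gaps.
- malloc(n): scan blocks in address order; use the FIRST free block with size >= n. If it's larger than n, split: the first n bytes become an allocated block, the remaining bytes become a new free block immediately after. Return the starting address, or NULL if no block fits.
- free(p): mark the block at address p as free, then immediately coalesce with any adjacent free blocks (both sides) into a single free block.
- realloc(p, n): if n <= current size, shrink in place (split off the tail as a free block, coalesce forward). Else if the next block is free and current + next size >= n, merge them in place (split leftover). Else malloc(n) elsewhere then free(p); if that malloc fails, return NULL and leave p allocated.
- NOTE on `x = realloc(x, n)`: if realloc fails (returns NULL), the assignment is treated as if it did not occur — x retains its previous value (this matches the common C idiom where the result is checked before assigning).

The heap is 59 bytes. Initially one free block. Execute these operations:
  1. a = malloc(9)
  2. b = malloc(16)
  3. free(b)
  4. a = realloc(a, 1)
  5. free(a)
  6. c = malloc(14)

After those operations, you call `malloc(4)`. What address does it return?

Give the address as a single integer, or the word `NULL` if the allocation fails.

Answer: 14

Derivation:
Op 1: a = malloc(9) -> a = 0; heap: [0-8 ALLOC][9-58 FREE]
Op 2: b = malloc(16) -> b = 9; heap: [0-8 ALLOC][9-24 ALLOC][25-58 FREE]
Op 3: free(b) -> (freed b); heap: [0-8 ALLOC][9-58 FREE]
Op 4: a = realloc(a, 1) -> a = 0; heap: [0-0 ALLOC][1-58 FREE]
Op 5: free(a) -> (freed a); heap: [0-58 FREE]
Op 6: c = malloc(14) -> c = 0; heap: [0-13 ALLOC][14-58 FREE]
malloc(4): first-fit scan over [0-13 ALLOC][14-58 FREE] -> 14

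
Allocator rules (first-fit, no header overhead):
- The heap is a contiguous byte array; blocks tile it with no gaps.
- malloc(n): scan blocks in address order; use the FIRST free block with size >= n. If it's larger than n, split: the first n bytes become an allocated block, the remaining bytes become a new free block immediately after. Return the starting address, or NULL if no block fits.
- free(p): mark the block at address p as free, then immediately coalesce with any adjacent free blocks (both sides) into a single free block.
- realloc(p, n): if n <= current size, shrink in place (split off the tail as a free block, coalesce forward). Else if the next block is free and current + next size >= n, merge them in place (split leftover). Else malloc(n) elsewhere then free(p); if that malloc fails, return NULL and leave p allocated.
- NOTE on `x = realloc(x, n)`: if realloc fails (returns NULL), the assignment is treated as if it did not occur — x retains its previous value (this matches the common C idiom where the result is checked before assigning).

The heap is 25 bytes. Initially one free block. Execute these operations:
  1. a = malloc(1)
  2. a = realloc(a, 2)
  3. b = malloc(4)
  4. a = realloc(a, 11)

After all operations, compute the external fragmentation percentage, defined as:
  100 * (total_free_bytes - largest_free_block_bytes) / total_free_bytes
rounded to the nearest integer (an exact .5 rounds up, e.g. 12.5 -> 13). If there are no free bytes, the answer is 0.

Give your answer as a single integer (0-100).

Answer: 20

Derivation:
Op 1: a = malloc(1) -> a = 0; heap: [0-0 ALLOC][1-24 FREE]
Op 2: a = realloc(a, 2) -> a = 0; heap: [0-1 ALLOC][2-24 FREE]
Op 3: b = malloc(4) -> b = 2; heap: [0-1 ALLOC][2-5 ALLOC][6-24 FREE]
Op 4: a = realloc(a, 11) -> a = 6; heap: [0-1 FREE][2-5 ALLOC][6-16 ALLOC][17-24 FREE]
Free blocks: [2 8] total_free=10 largest=8 -> 100*(10-8)/10 = 200/10 = 20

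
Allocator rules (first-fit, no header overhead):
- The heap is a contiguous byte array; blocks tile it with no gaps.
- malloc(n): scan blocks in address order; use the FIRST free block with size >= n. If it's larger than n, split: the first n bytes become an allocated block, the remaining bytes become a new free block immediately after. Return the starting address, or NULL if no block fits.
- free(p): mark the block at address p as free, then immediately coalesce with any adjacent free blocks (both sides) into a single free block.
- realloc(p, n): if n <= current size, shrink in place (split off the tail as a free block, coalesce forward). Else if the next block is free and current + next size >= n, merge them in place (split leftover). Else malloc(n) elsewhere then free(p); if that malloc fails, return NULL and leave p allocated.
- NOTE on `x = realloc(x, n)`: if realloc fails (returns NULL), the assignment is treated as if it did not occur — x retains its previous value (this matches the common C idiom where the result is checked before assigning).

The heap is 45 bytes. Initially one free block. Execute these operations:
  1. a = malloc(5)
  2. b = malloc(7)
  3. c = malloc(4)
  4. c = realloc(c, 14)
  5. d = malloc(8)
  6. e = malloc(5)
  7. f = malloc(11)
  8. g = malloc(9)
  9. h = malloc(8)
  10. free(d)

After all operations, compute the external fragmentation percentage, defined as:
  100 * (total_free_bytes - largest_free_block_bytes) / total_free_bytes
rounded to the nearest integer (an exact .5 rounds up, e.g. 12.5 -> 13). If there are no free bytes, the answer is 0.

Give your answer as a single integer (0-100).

Op 1: a = malloc(5) -> a = 0; heap: [0-4 ALLOC][5-44 FREE]
Op 2: b = malloc(7) -> b = 5; heap: [0-4 ALLOC][5-11 ALLOC][12-44 FREE]
Op 3: c = malloc(4) -> c = 12; heap: [0-4 ALLOC][5-11 ALLOC][12-15 ALLOC][16-44 FREE]
Op 4: c = realloc(c, 14) -> c = 12; heap: [0-4 ALLOC][5-11 ALLOC][12-25 ALLOC][26-44 FREE]
Op 5: d = malloc(8) -> d = 26; heap: [0-4 ALLOC][5-11 ALLOC][12-25 ALLOC][26-33 ALLOC][34-44 FREE]
Op 6: e = malloc(5) -> e = 34; heap: [0-4 ALLOC][5-11 ALLOC][12-25 ALLOC][26-33 ALLOC][34-38 ALLOC][39-44 FREE]
Op 7: f = malloc(11) -> f = NULL; heap: [0-4 ALLOC][5-11 ALLOC][12-25 ALLOC][26-33 ALLOC][34-38 ALLOC][39-44 FREE]
Op 8: g = malloc(9) -> g = NULL; heap: [0-4 ALLOC][5-11 ALLOC][12-25 ALLOC][26-33 ALLOC][34-38 ALLOC][39-44 FREE]
Op 9: h = malloc(8) -> h = NULL; heap: [0-4 ALLOC][5-11 ALLOC][12-25 ALLOC][26-33 ALLOC][34-38 ALLOC][39-44 FREE]
Op 10: free(d) -> (freed d); heap: [0-4 ALLOC][5-11 ALLOC][12-25 ALLOC][26-33 FREE][34-38 ALLOC][39-44 FREE]
Free blocks: [8 6] total_free=14 largest=8 -> 100*(14-8)/14 = 600/14 ≈ 42.857 -> rounds to 43

Answer: 43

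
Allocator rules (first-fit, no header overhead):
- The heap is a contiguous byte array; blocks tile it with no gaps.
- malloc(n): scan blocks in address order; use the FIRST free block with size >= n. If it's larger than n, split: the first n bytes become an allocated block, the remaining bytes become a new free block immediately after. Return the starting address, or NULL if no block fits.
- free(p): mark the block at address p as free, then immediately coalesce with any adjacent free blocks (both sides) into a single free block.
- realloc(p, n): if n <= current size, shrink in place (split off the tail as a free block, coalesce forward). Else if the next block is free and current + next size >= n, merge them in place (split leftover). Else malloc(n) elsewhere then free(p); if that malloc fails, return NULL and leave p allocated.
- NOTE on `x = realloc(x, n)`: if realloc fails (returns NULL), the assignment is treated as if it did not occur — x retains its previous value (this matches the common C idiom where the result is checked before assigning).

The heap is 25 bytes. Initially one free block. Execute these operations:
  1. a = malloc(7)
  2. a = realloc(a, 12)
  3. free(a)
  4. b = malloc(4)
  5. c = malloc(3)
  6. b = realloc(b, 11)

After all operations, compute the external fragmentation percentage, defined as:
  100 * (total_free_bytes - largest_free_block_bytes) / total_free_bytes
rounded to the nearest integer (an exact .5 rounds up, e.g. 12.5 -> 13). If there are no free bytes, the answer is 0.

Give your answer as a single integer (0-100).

Op 1: a = malloc(7) -> a = 0; heap: [0-6 ALLOC][7-24 FREE]
Op 2: a = realloc(a, 12) -> a = 0; heap: [0-11 ALLOC][12-24 FREE]
Op 3: free(a) -> (freed a); heap: [0-24 FREE]
Op 4: b = malloc(4) -> b = 0; heap: [0-3 ALLOC][4-24 FREE]
Op 5: c = malloc(3) -> c = 4; heap: [0-3 ALLOC][4-6 ALLOC][7-24 FREE]
Op 6: b = realloc(b, 11) -> b = 7; heap: [0-3 FREE][4-6 ALLOC][7-17 ALLOC][18-24 FREE]
Free blocks: [4 7] total_free=11 largest=7 -> 100*(11-7)/11 = 400/11 ≈ 36.364 -> rounds to 36

Answer: 36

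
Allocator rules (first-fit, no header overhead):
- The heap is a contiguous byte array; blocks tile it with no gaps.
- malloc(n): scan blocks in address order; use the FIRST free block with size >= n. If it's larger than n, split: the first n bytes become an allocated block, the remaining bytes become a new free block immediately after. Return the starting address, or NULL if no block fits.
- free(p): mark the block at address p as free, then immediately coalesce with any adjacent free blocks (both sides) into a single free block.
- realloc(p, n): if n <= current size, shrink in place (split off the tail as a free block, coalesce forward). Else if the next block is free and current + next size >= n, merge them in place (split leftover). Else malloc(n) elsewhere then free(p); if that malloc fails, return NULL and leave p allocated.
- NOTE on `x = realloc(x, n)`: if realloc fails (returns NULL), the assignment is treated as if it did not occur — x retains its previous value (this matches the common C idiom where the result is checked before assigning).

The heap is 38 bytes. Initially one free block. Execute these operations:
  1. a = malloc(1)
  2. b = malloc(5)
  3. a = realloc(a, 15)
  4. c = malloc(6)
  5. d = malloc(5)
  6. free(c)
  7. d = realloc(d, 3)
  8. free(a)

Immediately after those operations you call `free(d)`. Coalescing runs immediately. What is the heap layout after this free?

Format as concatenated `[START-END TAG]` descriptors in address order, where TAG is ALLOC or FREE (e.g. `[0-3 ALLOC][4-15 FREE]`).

Op 1: a = malloc(1) -> a = 0; heap: [0-0 ALLOC][1-37 FREE]
Op 2: b = malloc(5) -> b = 1; heap: [0-0 ALLOC][1-5 ALLOC][6-37 FREE]
Op 3: a = realloc(a, 15) -> a = 6; heap: [0-0 FREE][1-5 ALLOC][6-20 ALLOC][21-37 FREE]
Op 4: c = malloc(6) -> c = 21; heap: [0-0 FREE][1-5 ALLOC][6-20 ALLOC][21-26 ALLOC][27-37 FREE]
Op 5: d = malloc(5) -> d = 27; heap: [0-0 FREE][1-5 ALLOC][6-20 ALLOC][21-26 ALLOC][27-31 ALLOC][32-37 FREE]
Op 6: free(c) -> (freed c); heap: [0-0 FREE][1-5 ALLOC][6-20 ALLOC][21-26 FREE][27-31 ALLOC][32-37 FREE]
Op 7: d = realloc(d, 3) -> d = 27; heap: [0-0 FREE][1-5 ALLOC][6-20 ALLOC][21-26 FREE][27-29 ALLOC][30-37 FREE]
Op 8: free(a) -> (freed a); heap: [0-0 FREE][1-5 ALLOC][6-26 FREE][27-29 ALLOC][30-37 FREE]
free(d): d = 27 -> block [27-29 ALLOC]; mark free, coalesce with adjacent free neighbors -> [0-0 FREE][1-5 ALLOC][6-37 FREE]

Answer: [0-0 FREE][1-5 ALLOC][6-37 FREE]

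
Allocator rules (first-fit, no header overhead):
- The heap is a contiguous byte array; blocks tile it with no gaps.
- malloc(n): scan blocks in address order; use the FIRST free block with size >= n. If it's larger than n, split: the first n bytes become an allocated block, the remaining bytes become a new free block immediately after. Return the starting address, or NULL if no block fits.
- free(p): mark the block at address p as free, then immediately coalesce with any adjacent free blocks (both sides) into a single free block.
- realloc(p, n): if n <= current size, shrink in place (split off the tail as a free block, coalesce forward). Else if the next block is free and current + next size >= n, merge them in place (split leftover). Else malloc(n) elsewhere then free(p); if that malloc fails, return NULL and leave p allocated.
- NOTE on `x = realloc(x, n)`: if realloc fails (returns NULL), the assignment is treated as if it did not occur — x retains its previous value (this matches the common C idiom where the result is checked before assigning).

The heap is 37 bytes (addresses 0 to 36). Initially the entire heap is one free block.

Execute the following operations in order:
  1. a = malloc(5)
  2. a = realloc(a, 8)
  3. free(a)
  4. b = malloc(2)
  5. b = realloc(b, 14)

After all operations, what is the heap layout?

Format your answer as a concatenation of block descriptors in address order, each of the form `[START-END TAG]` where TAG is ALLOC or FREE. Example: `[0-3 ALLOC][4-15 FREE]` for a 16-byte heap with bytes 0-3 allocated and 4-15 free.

Op 1: a = malloc(5) -> a = 0; heap: [0-4 ALLOC][5-36 FREE]
Op 2: a = realloc(a, 8) -> a = 0; heap: [0-7 ALLOC][8-36 FREE]
Op 3: free(a) -> (freed a); heap: [0-36 FREE]
Op 4: b = malloc(2) -> b = 0; heap: [0-1 ALLOC][2-36 FREE]
Op 5: b = realloc(b, 14) -> b = 0; heap: [0-13 ALLOC][14-36 FREE]

Answer: [0-13 ALLOC][14-36 FREE]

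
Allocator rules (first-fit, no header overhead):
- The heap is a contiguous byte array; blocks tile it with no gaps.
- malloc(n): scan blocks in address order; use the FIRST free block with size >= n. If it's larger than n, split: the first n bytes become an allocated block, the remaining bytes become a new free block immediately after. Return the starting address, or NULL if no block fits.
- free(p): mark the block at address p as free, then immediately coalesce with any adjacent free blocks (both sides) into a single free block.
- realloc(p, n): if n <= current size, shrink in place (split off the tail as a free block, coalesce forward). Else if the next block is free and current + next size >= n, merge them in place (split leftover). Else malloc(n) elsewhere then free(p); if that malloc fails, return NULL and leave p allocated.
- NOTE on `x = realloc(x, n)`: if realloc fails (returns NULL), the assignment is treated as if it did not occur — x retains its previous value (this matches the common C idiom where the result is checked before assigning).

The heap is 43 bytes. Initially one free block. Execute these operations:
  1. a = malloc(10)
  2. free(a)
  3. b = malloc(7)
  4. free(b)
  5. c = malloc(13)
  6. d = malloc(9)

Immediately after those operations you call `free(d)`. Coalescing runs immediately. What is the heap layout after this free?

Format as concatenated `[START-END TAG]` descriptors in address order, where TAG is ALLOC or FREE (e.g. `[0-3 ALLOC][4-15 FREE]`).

Answer: [0-12 ALLOC][13-42 FREE]

Derivation:
Op 1: a = malloc(10) -> a = 0; heap: [0-9 ALLOC][10-42 FREE]
Op 2: free(a) -> (freed a); heap: [0-42 FREE]
Op 3: b = malloc(7) -> b = 0; heap: [0-6 ALLOC][7-42 FREE]
Op 4: free(b) -> (freed b); heap: [0-42 FREE]
Op 5: c = malloc(13) -> c = 0; heap: [0-12 ALLOC][13-42 FREE]
Op 6: d = malloc(9) -> d = 13; heap: [0-12 ALLOC][13-21 ALLOC][22-42 FREE]
free(d): d = 13 -> block [13-21 ALLOC]; mark free, coalesce with adjacent free neighbors -> [0-12 ALLOC][13-42 FREE]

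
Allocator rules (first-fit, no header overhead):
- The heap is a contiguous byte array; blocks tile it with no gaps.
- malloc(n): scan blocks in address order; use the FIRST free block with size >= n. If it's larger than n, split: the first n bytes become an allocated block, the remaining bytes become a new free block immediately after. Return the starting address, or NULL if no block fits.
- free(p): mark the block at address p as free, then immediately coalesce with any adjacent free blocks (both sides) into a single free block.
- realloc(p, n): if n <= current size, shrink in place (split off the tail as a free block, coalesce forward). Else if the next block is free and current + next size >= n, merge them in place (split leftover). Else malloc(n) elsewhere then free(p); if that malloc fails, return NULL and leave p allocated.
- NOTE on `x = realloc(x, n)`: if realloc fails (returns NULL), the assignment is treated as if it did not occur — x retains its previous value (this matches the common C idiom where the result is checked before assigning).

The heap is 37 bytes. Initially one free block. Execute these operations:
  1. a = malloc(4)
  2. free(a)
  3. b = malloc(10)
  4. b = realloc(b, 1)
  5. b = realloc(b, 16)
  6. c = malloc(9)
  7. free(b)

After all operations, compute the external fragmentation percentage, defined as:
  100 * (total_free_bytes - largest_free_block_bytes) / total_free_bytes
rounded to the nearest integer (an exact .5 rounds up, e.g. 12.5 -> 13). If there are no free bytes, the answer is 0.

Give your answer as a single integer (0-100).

Answer: 43

Derivation:
Op 1: a = malloc(4) -> a = 0; heap: [0-3 ALLOC][4-36 FREE]
Op 2: free(a) -> (freed a); heap: [0-36 FREE]
Op 3: b = malloc(10) -> b = 0; heap: [0-9 ALLOC][10-36 FREE]
Op 4: b = realloc(b, 1) -> b = 0; heap: [0-0 ALLOC][1-36 FREE]
Op 5: b = realloc(b, 16) -> b = 0; heap: [0-15 ALLOC][16-36 FREE]
Op 6: c = malloc(9) -> c = 16; heap: [0-15 ALLOC][16-24 ALLOC][25-36 FREE]
Op 7: free(b) -> (freed b); heap: [0-15 FREE][16-24 ALLOC][25-36 FREE]
Free blocks: [16 12] total_free=28 largest=16 -> 100*(28-16)/28 = 1200/28 ≈ 42.857 -> rounds to 43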